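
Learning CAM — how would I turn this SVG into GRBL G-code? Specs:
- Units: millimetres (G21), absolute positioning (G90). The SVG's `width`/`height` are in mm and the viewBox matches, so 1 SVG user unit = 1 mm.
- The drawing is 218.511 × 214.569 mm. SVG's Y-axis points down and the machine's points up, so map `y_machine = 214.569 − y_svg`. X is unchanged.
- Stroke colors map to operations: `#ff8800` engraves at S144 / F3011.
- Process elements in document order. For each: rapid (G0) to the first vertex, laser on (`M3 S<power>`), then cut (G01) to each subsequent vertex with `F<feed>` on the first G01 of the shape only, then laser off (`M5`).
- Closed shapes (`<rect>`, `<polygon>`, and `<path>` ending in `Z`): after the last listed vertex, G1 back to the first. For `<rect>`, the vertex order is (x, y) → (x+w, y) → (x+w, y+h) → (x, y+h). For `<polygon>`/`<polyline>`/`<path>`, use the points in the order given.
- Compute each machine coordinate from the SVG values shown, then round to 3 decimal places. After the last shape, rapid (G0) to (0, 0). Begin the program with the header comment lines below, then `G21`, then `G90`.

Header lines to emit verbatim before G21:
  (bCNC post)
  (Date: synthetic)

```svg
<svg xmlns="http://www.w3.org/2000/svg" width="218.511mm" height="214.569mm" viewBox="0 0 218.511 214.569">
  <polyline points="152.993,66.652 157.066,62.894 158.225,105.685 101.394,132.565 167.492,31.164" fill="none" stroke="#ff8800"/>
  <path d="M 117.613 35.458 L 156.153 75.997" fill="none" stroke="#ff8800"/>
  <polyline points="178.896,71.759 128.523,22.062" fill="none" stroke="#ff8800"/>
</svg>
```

(bCNC post)
(Date: synthetic)
G21
G90
G0 X152.993 Y147.917
M3 S144
G01 X157.066 Y151.675 F3011
G01 X158.225 Y108.884
G01 X101.394 Y82.004
G01 X167.492 Y183.405
M5
G0 X117.613 Y179.111
M3 S144
G01 X156.153 Y138.572 F3011
M5
G0 X178.896 Y142.810
M3 S144
G01 X128.523 Y192.507 F3011
M5
G0 X0.000 Y0.000

viewBox `0 0 218.511 214.569` with mm width/height → 1 unit = 1 mm. Flip: y_m = 214.569 − y_svg.

**Shape 1** — `<polyline>` open polyline, stroke `#ff8800` → engrave (S144, F3011). Machine vertices: (152.993,147.917) → (157.066,151.675) → (158.225,108.884) → (101.394,82.004) → (167.492,183.405). Open path.

**Shape 2** — `<path>` line segment, stroke `#ff8800` → engrave (S144, F3011). Machine vertices: (117.613,179.111) → (156.153,138.572). Open path.

**Shape 3** — `<polyline>` line segment, stroke `#ff8800` → engrave (S144, F3011). Machine vertices: (178.896,142.810) → (128.523,192.507). Open path.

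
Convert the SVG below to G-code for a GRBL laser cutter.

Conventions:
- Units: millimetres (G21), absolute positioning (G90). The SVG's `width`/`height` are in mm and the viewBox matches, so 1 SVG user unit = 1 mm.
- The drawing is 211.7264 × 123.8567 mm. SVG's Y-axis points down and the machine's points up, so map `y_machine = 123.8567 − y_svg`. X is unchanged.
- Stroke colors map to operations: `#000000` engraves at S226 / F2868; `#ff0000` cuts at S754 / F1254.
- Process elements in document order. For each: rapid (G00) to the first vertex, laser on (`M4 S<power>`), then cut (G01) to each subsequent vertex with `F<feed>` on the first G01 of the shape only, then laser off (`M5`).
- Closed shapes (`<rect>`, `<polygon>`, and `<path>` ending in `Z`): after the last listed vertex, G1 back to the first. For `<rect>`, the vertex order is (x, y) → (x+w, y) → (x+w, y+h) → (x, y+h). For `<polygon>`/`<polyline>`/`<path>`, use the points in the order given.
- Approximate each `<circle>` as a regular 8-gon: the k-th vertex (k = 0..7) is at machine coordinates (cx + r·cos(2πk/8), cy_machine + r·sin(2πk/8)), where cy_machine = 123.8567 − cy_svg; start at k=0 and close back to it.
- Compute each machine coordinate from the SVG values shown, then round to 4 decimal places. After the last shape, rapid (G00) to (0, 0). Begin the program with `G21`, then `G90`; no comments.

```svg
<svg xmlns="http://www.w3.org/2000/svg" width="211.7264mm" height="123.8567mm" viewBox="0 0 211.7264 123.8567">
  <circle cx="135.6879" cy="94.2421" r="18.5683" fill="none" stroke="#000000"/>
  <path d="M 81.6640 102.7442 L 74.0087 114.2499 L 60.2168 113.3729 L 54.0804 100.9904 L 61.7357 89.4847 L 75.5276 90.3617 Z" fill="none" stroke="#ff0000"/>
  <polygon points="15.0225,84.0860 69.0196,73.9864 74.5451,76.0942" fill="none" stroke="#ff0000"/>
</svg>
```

G21
G90
G00 X154.2562 Y29.6146
M4 S226
G01 X148.8177 Y42.7444 F2868
G01 X135.6879 Y48.1829
G01 X122.5581 Y42.7444
G01 X117.1196 Y29.6146
G01 X122.5581 Y16.4848
G01 X135.6879 Y11.0463
G01 X148.8177 Y16.4848
G01 X154.2562 Y29.6146
M5
G00 X81.6640 Y21.1125
M4 S754
G01 X74.0087 Y9.6068 F1254
G01 X60.2168 Y10.4838
G01 X54.0804 Y22.8663
G01 X61.7357 Y34.3720
G01 X75.5276 Y33.4950
G01 X81.6640 Y21.1125
M5
G00 X15.0225 Y39.7707
M4 S754
G01 X69.0196 Y49.8703 F1254
G01 X74.5451 Y47.7625
G01 X15.0225 Y39.7707
M5
G00 X0.0000 Y0.0000

viewBox `0 0 211.7264 123.8567` with mm width/height → 1 unit = 1 mm. Flip: y_m = 123.8567 − y_svg.

**Shape 1** — `<circle>` circle, stroke `#000000` → engrave (S226, F2868). Machine vertices: (154.2562,29.6146) → (148.8177,42.7444) → (135.6879,48.1829) → (122.5581,42.7444) → (117.1196,29.6146) → (122.5581,16.4848) → (135.6879,11.0463) → (148.8177,16.4848) → (154.2562,29.6146). Closed: final G1 returns to the first vertex.

**Shape 2** — `<path>` regular polygon, stroke `#ff0000` → cut (S754, F1254). Machine vertices: (81.6640,21.1125) → (74.0087,9.6068) → (60.2168,10.4838) → (54.0804,22.8663) → (61.7357,34.3720) → (75.5276,33.4950) → (81.6640,21.1125). Closed: final G1 returns to the first vertex.

**Shape 3** — `<polygon>` closed polygon, stroke `#ff0000` → cut (S754, F1254). Machine vertices: (15.0225,39.7707) → (69.0196,49.8703) → (74.5451,47.7625) → (15.0225,39.7707). Closed: final G1 returns to the first vertex.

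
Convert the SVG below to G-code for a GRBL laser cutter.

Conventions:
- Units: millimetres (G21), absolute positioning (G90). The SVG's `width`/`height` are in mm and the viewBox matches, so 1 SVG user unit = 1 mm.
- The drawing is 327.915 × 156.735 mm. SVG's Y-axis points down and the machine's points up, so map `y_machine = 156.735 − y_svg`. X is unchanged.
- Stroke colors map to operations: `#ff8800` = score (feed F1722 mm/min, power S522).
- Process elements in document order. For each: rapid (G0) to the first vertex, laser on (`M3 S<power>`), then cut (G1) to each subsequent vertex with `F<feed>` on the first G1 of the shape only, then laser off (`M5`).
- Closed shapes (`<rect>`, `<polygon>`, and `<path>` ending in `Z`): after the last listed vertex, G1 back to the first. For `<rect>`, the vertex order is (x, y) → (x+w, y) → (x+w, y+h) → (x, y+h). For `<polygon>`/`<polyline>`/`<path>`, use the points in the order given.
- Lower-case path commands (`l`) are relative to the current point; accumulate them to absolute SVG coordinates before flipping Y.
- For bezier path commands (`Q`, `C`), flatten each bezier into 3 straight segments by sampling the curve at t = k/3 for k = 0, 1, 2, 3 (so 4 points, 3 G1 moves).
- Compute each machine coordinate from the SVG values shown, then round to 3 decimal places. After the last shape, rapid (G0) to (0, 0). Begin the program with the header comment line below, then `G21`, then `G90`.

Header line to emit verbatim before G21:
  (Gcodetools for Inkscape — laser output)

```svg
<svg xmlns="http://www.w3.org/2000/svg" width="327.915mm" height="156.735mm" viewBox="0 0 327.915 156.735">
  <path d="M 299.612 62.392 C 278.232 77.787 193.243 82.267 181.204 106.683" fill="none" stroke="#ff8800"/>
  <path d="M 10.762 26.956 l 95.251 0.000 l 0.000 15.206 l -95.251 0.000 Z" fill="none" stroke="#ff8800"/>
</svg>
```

(Gcodetools for Inkscape — laser output)
G21
G90
G0 X299.612 Y94.343
M3 S522
G1 X262.087 Y81.444 F1722
G1 X212.502 Y68.965
G1 X181.204 Y50.052
M5
G0 X10.762 Y129.779
M3 S522
G1 X106.013 Y129.779 F1722
G1 X106.013 Y114.573
G1 X10.762 Y114.573
G1 X10.762 Y129.779
M5
G0 X0.000 Y0.000

Since the viewBox matches the mm dimensions, user units are millimetres directly. The only transform is the Y-flip y_m = 156.735 − y_svg.

Shape 1 is a cubic bezier drawn with `<path>`. Its stroke #ff8800 means score at S522, F1722. After flipping Y the toolpath is (299.612,94.343) → (262.087,81.444) → (212.502,68.965) → (181.204,50.052).

Shape 2 is a rectangle drawn with `<path>`. Its stroke #ff8800 means score at S522, F1722. After flipping Y the toolpath is (10.762,129.779) → (106.013,129.779) → (106.013,114.573) → (10.762,114.573) → (10.762,129.779), returning to the start.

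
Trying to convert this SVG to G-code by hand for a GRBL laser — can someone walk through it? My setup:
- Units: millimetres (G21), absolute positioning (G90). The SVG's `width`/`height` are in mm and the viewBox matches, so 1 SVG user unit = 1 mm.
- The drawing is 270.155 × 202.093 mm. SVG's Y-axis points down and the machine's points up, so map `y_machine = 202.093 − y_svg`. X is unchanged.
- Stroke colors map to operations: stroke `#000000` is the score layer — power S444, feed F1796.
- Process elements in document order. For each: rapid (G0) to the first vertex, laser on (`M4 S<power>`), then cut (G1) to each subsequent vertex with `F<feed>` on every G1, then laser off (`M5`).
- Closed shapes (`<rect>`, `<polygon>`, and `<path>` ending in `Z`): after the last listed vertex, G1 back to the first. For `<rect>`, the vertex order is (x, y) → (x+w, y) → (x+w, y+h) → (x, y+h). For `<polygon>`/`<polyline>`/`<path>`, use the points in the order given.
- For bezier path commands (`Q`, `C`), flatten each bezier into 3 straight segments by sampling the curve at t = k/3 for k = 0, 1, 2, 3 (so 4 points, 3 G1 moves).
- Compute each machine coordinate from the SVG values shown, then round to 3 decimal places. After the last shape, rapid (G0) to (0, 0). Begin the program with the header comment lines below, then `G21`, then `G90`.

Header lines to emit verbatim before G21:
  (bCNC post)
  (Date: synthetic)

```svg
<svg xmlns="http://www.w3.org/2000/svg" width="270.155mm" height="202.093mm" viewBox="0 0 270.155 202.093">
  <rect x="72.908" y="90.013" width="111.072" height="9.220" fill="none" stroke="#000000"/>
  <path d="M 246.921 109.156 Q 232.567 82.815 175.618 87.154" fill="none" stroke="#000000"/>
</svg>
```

(bCNC post)
(Date: synthetic)
G21
G90
G0 X72.908 Y112.080
M4 S444
G1 X183.980 Y112.080 F1796
G1 X183.980 Y102.860 F1796
G1 X72.908 Y102.860 F1796
G1 X72.908 Y112.080 F1796
M5
G0 X246.921 Y92.937
M4 S444
G1 X232.619 Y107.089 F1796
G1 X208.851 Y114.423 F1796
G1 X175.618 Y114.939 F1796
M5
G0 X0.000 Y0.000

viewBox `0 0 270.155 202.093` with mm width/height → 1 unit = 1 mm. Flip: y_m = 202.093 − y_svg.

**Shape 1** — `<rect>` rectangle, stroke `#000000` → score (S444, F1796). Machine vertices: (72.908,112.080) → (183.980,112.080) → (183.980,102.860) → (72.908,102.860) → (72.908,112.080). Closed: final G1 returns to the first vertex.

**Shape 2** — `<path>` quadratic bezier, stroke `#000000` → score (S444, F1796). Control points (SVG): P0=(246.921,109.156), P1=(232.567,82.815), P2=(175.618,87.154); sampled at t=k/3. Machine vertices: (246.921,92.937) → (232.619,107.089) → (208.851,114.423) → (175.618,114.939). Open path.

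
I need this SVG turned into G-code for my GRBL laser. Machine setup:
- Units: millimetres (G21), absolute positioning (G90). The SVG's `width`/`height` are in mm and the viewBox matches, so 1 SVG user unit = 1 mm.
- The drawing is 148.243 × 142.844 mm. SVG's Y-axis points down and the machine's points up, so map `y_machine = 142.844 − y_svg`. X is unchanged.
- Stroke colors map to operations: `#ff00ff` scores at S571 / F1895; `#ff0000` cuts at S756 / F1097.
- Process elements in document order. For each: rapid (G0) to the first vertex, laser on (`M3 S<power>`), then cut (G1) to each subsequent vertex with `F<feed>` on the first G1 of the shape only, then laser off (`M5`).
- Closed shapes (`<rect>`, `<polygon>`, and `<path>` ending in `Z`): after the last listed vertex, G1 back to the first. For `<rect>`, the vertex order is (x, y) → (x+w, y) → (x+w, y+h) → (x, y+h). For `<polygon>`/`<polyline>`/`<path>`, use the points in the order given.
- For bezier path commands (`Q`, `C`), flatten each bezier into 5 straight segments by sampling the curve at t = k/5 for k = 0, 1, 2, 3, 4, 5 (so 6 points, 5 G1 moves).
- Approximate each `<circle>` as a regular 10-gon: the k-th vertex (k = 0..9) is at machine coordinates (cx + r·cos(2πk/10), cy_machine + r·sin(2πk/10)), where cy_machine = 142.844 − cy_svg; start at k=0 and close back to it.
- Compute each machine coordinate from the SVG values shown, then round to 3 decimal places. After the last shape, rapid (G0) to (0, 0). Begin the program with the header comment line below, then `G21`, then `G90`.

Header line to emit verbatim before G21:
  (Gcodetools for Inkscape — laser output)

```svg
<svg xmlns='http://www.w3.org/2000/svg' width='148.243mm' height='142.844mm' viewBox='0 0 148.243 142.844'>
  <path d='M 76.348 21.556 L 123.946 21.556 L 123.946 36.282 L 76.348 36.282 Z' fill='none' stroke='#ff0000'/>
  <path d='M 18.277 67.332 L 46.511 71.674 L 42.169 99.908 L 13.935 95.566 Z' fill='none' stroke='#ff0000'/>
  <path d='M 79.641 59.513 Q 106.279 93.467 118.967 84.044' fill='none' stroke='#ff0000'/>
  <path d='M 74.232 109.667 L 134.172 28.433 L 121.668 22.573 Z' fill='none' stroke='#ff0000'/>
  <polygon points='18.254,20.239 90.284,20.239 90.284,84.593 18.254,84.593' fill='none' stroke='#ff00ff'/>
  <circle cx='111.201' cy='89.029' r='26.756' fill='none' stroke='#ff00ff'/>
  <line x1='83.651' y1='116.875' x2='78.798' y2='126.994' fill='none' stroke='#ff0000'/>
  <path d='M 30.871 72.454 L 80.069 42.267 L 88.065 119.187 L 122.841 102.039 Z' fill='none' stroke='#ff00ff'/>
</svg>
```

(Gcodetools for Inkscape — laser output)
G21
G90
G0 X76.348 Y121.288
M3 S756
G1 X123.946 Y121.288 F1097
G1 X123.946 Y106.562
G1 X76.348 Y106.562
G1 X76.348 Y121.288
M5
G0 X18.277 Y75.512
M3 S756
G1 X46.511 Y71.170 F1097
G1 X42.169 Y42.936
G1 X13.935 Y47.278
G1 X18.277 Y75.512
M5
G0 X79.641 Y83.331
M3 S756
G1 X89.738 Y71.484 F1097
G1 X98.719 Y63.108
G1 X106.585 Y58.202
G1 X113.334 Y56.766
G1 X118.967 Y58.800
M5
G0 X74.232 Y33.177
M3 S756
G1 X134.172 Y114.411 F1097
G1 X121.668 Y120.271
G1 X74.232 Y33.177
M5
G0 X18.254 Y122.605
M3 S571
G1 X90.284 Y122.605 F1895
G1 X90.284 Y58.251
G1 X18.254 Y58.251
G1 X18.254 Y122.605
M5
G0 X137.957 Y53.815
M3 S571
G1 X132.847 Y69.542 F1895
G1 X119.469 Y79.261
G1 X102.933 Y79.261
G1 X89.555 Y69.542
G1 X84.445 Y53.815
G1 X89.555 Y38.088
G1 X102.933 Y28.369
G1 X119.469 Y28.369
G1 X132.847 Y38.088
G1 X137.957 Y53.815
M5
G0 X83.651 Y25.969
M3 S756
G1 X78.798 Y15.850 F1097
M5
G0 X30.871 Y70.390
M3 S571
G1 X80.069 Y100.577 F1895
G1 X88.065 Y23.657
G1 X122.841 Y40.805
G1 X30.871 Y70.390
M5
G0 X0.000 Y0.000

Since the viewBox matches the mm dimensions, user units are millimetres directly. The only transform is the Y-flip y_m = 142.844 − y_svg.

Shape 1 is a rectangle drawn with `<path>`. Its stroke #ff0000 means cut at S756, F1097. After flipping Y the toolpath is (76.348,121.288) → (123.946,121.288) → (123.946,106.562) → (76.348,106.562) → (76.348,121.288), returning to the start.

Shape 2 is a regular polygon drawn with `<path>`. Its stroke #ff0000 means cut at S756, F1097. After flipping Y the toolpath is (18.277,75.512) → (46.511,71.170) → (42.169,42.936) → (13.935,47.278) → (18.277,75.512), returning to the start.

Shape 3 is a quadratic bezier drawn with `<path>`. Its stroke #ff0000 means cut at S756, F1097. After flipping Y the toolpath is (79.641,83.331) → (89.738,71.484) → (98.719,63.108) → (106.585,58.202) → (113.334,56.766) → (118.967,58.800).

Shape 4 is a closed polygon drawn with `<path>`. Its stroke #ff0000 means cut at S756, F1097. After flipping Y the toolpath is (74.232,33.177) → (134.172,114.411) → (121.668,120.271) → (74.232,33.177), returning to the start.

Shape 5 is a rectangle drawn with `<polygon>`. Its stroke #ff00ff means score at S571, F1895. After flipping Y the toolpath is (18.254,122.605) → (90.284,122.605) → (90.284,58.251) → (18.254,58.251) → (18.254,122.605), returning to the start.

Shape 6 is a circle drawn with `<circle>`. Its stroke #ff00ff means score at S571, F1895. After flipping Y the toolpath is (137.957,53.815) → (132.847,69.542) → (119.469,79.261) → (102.933,79.261) → (89.555,69.542) → (84.445,53.815) → (89.555,38.088) → (102.933,28.369) → (119.469,28.369) → (132.847,38.088) → (137.957,53.815), returning to the start.

Shape 7 is a line segment drawn with `<line>`. Its stroke #ff0000 means cut at S756, F1097. After flipping Y the toolpath is (83.651,25.969) → (78.798,15.850).

Shape 8 is a closed polygon drawn with `<path>`. Its stroke #ff00ff means score at S571, F1895. After flipping Y the toolpath is (30.871,70.390) → (80.069,100.577) → (88.065,23.657) → (122.841,40.805) → (30.871,70.390), returning to the start.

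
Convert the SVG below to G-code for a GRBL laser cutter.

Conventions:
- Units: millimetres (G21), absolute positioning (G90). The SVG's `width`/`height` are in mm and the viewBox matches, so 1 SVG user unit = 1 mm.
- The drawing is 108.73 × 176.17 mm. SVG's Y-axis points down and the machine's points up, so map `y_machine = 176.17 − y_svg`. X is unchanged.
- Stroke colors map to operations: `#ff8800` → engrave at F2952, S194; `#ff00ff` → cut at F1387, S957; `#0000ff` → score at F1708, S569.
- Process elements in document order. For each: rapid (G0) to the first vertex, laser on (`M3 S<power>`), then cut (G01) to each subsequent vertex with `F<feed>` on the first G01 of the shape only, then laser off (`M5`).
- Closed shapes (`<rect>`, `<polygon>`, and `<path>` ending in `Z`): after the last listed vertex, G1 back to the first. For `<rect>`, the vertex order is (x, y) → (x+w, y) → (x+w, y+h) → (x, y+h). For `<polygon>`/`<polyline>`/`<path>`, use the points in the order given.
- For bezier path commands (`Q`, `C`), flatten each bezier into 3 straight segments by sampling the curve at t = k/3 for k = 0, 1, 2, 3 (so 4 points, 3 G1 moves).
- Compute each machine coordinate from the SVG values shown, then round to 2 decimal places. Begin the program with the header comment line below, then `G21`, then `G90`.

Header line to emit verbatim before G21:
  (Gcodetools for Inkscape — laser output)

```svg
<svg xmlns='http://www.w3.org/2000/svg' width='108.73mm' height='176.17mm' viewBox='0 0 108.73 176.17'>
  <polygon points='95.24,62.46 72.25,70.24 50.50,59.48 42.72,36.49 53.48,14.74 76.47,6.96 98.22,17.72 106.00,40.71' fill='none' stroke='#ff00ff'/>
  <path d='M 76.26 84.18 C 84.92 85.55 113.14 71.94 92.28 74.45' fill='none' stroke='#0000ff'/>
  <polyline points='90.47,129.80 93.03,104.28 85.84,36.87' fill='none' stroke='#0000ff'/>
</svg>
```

viewBox `0 0 108.73 176.17` with mm width/height → 1 unit = 1 mm. Flip: y_m = 176.17 − y_svg.

**Shape 1** — `<polygon>` regular polygon, stroke `#ff00ff` → cut (S957, F1387). Machine vertices: (95.24,113.71) → (72.25,105.93) → (50.50,116.69) → (42.72,139.68) → (53.48,161.43) → (76.47,169.21) → (98.22,158.45) → (106.00,135.46) → (95.24,113.71). Closed: final G1 returns to the first vertex.

**Shape 2** — `<path>` cubic bezier, stroke `#0000ff` → score (S569, F1708). Control points (SVG): P0=(76.26,84.18), P1=(84.92,85.55), P2=(113.14,71.94), P3=(92.28,74.45); sampled at t=k/3. Machine vertices: (76.26,91.99) → (88.90,94.46) → (99.32,100.01) → (92.28,101.72). Open path.

**Shape 3** — `<polyline>` open polyline, stroke `#0000ff` → score (S569, F1708). Machine vertices: (90.47,46.37) → (93.03,71.89) → (85.84,139.30). Open path.

(Gcodetools for Inkscape — laser output)
G21
G90
G0 X95.24 Y113.71
M3 S957
G01 X72.25 Y105.93 F1387
G01 X50.50 Y116.69
G01 X42.72 Y139.68
G01 X53.48 Y161.43
G01 X76.47 Y169.21
G01 X98.22 Y158.45
G01 X106.00 Y135.46
G01 X95.24 Y113.71
M5
G0 X76.26 Y91.99
M3 S569
G01 X88.90 Y94.46 F1708
G01 X99.32 Y100.01
G01 X92.28 Y101.72
M5
G0 X90.47 Y46.37
M3 S569
G01 X93.03 Y71.89 F1708
G01 X85.84 Y139.30
M5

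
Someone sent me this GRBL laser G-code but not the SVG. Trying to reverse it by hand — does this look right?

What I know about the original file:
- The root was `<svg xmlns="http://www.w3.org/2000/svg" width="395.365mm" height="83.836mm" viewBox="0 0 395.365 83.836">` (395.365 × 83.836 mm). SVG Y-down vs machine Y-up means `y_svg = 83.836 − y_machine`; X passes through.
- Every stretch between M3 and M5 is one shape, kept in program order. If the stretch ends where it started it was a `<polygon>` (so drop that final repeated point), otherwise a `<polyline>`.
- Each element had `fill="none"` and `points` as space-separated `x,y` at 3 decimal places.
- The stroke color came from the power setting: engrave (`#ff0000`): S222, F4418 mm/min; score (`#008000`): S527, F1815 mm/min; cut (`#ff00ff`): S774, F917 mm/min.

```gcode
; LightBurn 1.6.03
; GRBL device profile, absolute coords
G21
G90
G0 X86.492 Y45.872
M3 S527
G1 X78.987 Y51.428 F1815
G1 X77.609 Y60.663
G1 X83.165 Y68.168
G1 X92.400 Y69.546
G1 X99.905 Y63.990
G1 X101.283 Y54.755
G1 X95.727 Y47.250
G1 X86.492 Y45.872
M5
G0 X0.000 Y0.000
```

y_svg = 83.836 − y_m. Every run uses S527, so all elements get stroke `#008000` (score).

[1] closed run; points: 86.492,37.964 78.987,32.408 77.609,23.173 83.165,15.668 92.400,14.290 99.905,19.846 101.283,29.081 95.727,36.586

<svg xmlns="http://www.w3.org/2000/svg" width="395.365mm" height="83.836mm" viewBox="0 0 395.365 83.836">
  <polygon points="86.492,37.964 78.987,32.408 77.609,23.173 83.165,15.668 92.400,14.290 99.905,19.846 101.283,29.081 95.727,36.586" fill="none" stroke="#008000"/>
</svg>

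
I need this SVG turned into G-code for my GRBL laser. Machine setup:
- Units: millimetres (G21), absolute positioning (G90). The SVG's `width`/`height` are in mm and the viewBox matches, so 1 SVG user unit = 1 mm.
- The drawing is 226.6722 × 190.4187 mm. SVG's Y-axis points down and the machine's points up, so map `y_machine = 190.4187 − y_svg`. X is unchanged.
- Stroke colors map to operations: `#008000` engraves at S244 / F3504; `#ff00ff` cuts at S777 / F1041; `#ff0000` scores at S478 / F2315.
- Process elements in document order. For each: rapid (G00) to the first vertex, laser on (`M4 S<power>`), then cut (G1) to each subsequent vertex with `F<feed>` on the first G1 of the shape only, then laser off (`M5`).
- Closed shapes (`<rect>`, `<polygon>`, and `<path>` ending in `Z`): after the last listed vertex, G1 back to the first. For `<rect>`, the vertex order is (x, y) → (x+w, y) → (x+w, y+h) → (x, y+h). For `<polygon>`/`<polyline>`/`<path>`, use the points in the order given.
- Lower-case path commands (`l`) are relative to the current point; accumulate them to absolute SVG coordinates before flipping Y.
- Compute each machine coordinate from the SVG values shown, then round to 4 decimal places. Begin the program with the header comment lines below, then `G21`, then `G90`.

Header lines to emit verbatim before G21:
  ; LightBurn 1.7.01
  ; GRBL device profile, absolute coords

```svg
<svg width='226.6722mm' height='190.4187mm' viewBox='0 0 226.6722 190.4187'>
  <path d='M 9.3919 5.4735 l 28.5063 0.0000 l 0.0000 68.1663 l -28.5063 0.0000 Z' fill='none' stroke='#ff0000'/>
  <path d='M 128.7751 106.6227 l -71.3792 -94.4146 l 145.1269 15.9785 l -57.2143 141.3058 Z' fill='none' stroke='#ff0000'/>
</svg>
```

; LightBurn 1.7.01
; GRBL device profile, absolute coords
G21
G90
G00 X9.3919 Y184.9452
M4 S478
G1 X37.8982 Y184.9452 F2315
G1 X37.8982 Y116.7789
G1 X9.3919 Y116.7789
G1 X9.3919 Y184.9452
M5
G00 X128.7751 Y83.7960
M4 S478
G1 X57.3959 Y178.2106 F2315
G1 X202.5228 Y162.2321
G1 X145.3085 Y20.9263
G1 X128.7751 Y83.7960
M5

Since the viewBox matches the mm dimensions, user units are millimetres directly. The only transform is the Y-flip y_m = 190.4187 − y_svg.

Shape 1 is a rectangle drawn with `<path>`. Its stroke #ff0000 means score at S478, F2315. After flipping Y the toolpath is (9.3919,184.9452) → (37.8982,184.9452) → (37.8982,116.7789) → (9.3919,116.7789) → (9.3919,184.9452), returning to the start.

Shape 2 is a closed polygon drawn with `<path>`. Its stroke #ff0000 means score at S478, F2315. After flipping Y the toolpath is (128.7751,83.7960) → (57.3959,178.2106) → (202.5228,162.2321) → (145.3085,20.9263) → (128.7751,83.7960), returning to the start.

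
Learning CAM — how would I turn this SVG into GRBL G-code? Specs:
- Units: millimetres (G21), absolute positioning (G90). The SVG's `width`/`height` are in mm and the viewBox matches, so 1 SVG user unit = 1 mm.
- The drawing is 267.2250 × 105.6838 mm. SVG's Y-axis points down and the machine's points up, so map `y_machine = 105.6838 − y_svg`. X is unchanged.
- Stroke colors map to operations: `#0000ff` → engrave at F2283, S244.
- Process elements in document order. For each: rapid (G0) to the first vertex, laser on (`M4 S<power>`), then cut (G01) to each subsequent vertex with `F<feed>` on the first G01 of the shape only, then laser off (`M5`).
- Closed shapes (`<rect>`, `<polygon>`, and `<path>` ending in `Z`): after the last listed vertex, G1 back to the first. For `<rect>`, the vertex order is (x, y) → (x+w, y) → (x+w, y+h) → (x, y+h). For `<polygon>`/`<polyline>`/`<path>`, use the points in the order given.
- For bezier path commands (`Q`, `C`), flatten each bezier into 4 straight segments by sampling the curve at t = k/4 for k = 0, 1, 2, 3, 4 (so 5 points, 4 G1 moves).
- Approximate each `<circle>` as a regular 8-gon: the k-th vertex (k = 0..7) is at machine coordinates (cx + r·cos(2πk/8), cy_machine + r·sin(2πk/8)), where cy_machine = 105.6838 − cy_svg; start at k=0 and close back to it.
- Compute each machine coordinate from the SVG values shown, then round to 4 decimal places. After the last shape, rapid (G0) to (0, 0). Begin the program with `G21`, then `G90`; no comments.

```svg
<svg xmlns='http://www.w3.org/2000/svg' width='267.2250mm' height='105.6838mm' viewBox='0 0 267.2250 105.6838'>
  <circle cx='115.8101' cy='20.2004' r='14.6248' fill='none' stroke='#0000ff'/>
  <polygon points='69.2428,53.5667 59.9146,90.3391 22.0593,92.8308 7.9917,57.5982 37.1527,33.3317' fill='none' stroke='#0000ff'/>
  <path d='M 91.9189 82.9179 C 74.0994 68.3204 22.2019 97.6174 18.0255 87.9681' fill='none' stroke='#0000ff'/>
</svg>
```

G21
G90
G0 X130.4349 Y85.4834
M4 S244
G01 X126.1514 Y95.8247 F2283
G01 X115.8101 Y100.1082
G01 X105.4688 Y95.8247
G01 X101.1853 Y85.4834
G01 X105.4688 Y75.1421
G01 X115.8101 Y70.8586
G01 X126.1514 Y75.1421
G01 X130.4349 Y85.4834
M5
G0 X69.2428 Y52.1171
M4 S244
G01 X59.9146 Y15.3447 F2283
G01 X22.0593 Y12.8530
G01 X7.9917 Y48.0856
G01 X37.1527 Y72.3521
G01 X69.2428 Y52.1171
M5
G0 X91.9189 Y22.7659
M4 S244
G01 X73.4428 Y26.7782 F2283
G01 X49.8560 Y22.0964
G01 X28.8274 Y16.4868
G01 X18.0255 Y17.7157
M5
G0 X0.0000 Y0.0000

Since the viewBox matches the mm dimensions, user units are millimetres directly. The only transform is the Y-flip y_m = 105.6838 − y_svg.

Shape 1 is a circle drawn with `<circle>`. Its stroke #0000ff means engrave at S244, F2283. After flipping Y the toolpath is (130.4349,85.4834) → (126.1514,95.8247) → (115.8101,100.1082) → (105.4688,95.8247) → (101.1853,85.4834) → (105.4688,75.1421) → (115.8101,70.8586) → (126.1514,75.1421) → (130.4349,85.4834), returning to the start.

Shape 2 is a regular polygon drawn with `<polygon>`. Its stroke #0000ff means engrave at S244, F2283. After flipping Y the toolpath is (69.2428,52.1171) → (59.9146,15.3447) → (22.0593,12.8530) → (7.9917,48.0856) → (37.1527,72.3521) → (69.2428,52.1171), returning to the start.

Shape 3 is a cubic bezier drawn with `<path>`. Its stroke #0000ff means engrave at S244, F2283. After flipping Y the toolpath is (91.9189,22.7659) → (73.4428,26.7782) → (49.8560,22.0964) → (28.8274,16.4868) → (18.0255,17.7157).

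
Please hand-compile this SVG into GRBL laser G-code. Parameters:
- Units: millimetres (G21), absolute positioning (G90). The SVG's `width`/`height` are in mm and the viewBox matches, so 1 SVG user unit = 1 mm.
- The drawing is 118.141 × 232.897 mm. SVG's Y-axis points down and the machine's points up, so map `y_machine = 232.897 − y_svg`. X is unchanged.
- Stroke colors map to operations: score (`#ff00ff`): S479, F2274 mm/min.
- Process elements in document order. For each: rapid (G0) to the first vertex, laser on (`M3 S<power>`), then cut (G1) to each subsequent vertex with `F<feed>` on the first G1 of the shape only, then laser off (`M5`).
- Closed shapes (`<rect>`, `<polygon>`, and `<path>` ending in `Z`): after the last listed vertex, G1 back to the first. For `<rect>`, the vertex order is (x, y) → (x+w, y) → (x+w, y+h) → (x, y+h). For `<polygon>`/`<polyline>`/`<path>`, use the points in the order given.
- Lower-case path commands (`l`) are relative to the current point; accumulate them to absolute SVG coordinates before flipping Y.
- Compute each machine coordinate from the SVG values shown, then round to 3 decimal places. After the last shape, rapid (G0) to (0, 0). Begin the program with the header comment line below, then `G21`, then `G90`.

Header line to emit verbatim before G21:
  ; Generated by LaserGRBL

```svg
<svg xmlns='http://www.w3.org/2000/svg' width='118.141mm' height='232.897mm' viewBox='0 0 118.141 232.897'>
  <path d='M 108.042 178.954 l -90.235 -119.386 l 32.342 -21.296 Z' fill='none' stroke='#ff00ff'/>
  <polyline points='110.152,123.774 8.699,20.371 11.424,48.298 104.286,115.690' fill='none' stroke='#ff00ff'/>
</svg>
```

; Generated by LaserGRBL
G21
G90
G0 X108.042 Y53.943
M3 S479
G1 X17.807 Y173.329 F2274
G1 X50.149 Y194.625
G1 X108.042 Y53.943
M5
G0 X110.152 Y109.123
M3 S479
G1 X8.699 Y212.526 F2274
G1 X11.424 Y184.599
G1 X104.286 Y117.207
M5
G0 X0.000 Y0.000

1 u = 1 mm; y_m = 232.897 − y.

[1] `<path>` closed polygon, #ff00ff→score S479 F2274: (108.042,53.943) → (17.807,173.329) → (50.149,194.625) → (108.042,53.943) (closed)

[2] `<polyline>` open polyline, #ff00ff→score S479 F2274: (110.152,109.123) → (8.699,212.526) → (11.424,184.599) → (104.286,117.207)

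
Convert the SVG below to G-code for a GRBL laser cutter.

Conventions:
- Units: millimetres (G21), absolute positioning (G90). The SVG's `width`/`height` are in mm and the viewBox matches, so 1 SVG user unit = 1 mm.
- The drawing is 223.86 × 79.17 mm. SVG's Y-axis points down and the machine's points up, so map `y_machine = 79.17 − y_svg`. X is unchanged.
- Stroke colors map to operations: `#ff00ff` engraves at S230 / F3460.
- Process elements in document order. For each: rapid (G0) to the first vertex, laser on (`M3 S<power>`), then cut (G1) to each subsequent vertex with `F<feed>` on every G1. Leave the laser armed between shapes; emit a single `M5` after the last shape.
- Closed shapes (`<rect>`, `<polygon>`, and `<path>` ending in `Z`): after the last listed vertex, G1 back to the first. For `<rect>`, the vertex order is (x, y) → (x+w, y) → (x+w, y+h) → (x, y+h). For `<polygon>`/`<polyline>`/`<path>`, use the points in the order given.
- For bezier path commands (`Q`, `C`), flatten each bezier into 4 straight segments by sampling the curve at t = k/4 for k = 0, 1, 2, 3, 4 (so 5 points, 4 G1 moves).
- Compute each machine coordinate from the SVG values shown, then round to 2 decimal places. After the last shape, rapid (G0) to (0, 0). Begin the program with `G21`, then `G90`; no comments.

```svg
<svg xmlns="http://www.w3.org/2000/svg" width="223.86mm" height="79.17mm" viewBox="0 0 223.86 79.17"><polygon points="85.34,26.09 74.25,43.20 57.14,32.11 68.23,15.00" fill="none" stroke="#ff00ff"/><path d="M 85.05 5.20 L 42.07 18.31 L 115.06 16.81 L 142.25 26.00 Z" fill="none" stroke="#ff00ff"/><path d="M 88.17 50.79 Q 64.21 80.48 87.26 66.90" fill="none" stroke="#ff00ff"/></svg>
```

viewBox `0 0 223.86 79.17` with mm width/height → 1 unit = 1 mm. Flip: y_m = 79.17 − y_svg.

**Shape 1** — `<polygon>` regular polygon, stroke `#ff00ff` → engrave (S230, F3460). Machine vertices: (85.34,53.08) → (74.25,35.97) → (57.14,47.06) → (68.23,64.17) → (85.34,53.08). Closed: final G1 returns to the first vertex.

**Shape 2** — `<path>` closed polygon, stroke `#ff00ff` → engrave (S230, F3460). Machine vertices: (85.05,73.97) → (42.07,60.86) → (115.06,62.36) → (142.25,53.17) → (85.05,73.97). Closed: final G1 returns to the first vertex.

**Shape 3** — `<path>` quadratic bezier, stroke `#ff00ff` → engrave (S230, F3460). Control points (SVG): P0=(88.17,50.79), P1=(64.21,80.48), P2=(87.26,66.90); sampled at t=k/4. Machine vertices: (88.17,28.38) → (79.13,16.24) → (75.96,9.51) → (78.67,8.18) → (87.26,12.27). Open path.

G21
G90
G0 X85.34 Y53.08
M3 S230
G1 X74.25 Y35.97 F3460
G1 X57.14 Y47.06 F3460
G1 X68.23 Y64.17 F3460
G1 X85.34 Y53.08 F3460
G0 X85.05 Y73.97
M3 S230
G1 X42.07 Y60.86 F3460
G1 X115.06 Y62.36 F3460
G1 X142.25 Y53.17 F3460
G1 X85.05 Y73.97 F3460
G0 X88.17 Y28.38
M3 S230
G1 X79.13 Y16.24 F3460
G1 X75.96 Y9.51 F3460
G1 X78.67 Y8.18 F3460
G1 X87.26 Y12.27 F3460
M5
G0 X0.00 Y0.00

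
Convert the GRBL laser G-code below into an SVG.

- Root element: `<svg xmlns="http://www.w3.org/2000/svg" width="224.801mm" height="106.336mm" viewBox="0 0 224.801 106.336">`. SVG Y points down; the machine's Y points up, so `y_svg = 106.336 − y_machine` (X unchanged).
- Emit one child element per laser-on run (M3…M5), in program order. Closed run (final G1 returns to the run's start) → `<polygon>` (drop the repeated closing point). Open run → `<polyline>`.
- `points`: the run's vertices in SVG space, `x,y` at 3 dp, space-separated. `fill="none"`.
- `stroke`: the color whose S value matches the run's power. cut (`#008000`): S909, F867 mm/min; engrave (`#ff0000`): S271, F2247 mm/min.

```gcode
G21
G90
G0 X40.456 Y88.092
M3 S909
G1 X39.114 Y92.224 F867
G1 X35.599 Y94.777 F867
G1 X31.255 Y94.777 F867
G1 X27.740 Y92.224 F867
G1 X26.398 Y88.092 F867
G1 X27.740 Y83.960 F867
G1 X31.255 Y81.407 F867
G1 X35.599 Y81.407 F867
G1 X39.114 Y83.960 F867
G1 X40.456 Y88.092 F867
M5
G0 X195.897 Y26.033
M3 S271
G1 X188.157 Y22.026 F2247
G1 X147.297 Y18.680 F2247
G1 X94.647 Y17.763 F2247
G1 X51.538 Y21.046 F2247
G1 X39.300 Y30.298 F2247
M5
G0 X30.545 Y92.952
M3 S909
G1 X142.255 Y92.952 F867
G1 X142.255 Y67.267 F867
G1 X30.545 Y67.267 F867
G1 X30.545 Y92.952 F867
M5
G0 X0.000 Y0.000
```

<svg xmlns="http://www.w3.org/2000/svg" width="224.801mm" height="106.336mm" viewBox="0 0 224.801 106.336">
  <polygon points="40.456,18.244 39.114,14.112 35.599,11.559 31.255,11.559 27.740,14.112 26.398,18.244 27.740,22.376 31.255,24.929 35.599,24.929 39.114,22.376" fill="none" stroke="#008000"/>
  <polyline points="195.897,80.303 188.157,84.310 147.297,87.656 94.647,88.573 51.538,85.290 39.300,76.038" fill="none" stroke="#ff0000"/>
  <polygon points="30.545,13.384 142.255,13.384 142.255,39.069 30.545,39.069" fill="none" stroke="#008000"/>
</svg>

Each laser-on run becomes one SVG element. Flip Y back into SVG space with y_svg = 106.336 − y_machine.

Run 1: S909 ⇒ cut layer `#008000`. The run returns to its start, so emit a `<polygon>` with points (Y-flipped): 40.456,18.244 39.114,14.112 35.599,11.559 31.255,11.559 27.740,14.112 26.398,18.244 27.740,22.376 31.255,24.929 35.599,24.929 39.114,22.376.

Run 2: S271 ⇒ engrave layer `#ff0000`. The run is open, so emit a `<polyline>` with points (Y-flipped): 195.897,80.303 188.157,84.310 147.297,87.656 94.647,88.573 51.538,85.290 39.300,76.038.

Run 3: power S909 maps to stroke `#008000` (cut). The run returns to its start, so emit a `<polygon>` with points (Y-flipped): 30.545,13.384 142.255,13.384 142.255,39.069 30.545,39.069.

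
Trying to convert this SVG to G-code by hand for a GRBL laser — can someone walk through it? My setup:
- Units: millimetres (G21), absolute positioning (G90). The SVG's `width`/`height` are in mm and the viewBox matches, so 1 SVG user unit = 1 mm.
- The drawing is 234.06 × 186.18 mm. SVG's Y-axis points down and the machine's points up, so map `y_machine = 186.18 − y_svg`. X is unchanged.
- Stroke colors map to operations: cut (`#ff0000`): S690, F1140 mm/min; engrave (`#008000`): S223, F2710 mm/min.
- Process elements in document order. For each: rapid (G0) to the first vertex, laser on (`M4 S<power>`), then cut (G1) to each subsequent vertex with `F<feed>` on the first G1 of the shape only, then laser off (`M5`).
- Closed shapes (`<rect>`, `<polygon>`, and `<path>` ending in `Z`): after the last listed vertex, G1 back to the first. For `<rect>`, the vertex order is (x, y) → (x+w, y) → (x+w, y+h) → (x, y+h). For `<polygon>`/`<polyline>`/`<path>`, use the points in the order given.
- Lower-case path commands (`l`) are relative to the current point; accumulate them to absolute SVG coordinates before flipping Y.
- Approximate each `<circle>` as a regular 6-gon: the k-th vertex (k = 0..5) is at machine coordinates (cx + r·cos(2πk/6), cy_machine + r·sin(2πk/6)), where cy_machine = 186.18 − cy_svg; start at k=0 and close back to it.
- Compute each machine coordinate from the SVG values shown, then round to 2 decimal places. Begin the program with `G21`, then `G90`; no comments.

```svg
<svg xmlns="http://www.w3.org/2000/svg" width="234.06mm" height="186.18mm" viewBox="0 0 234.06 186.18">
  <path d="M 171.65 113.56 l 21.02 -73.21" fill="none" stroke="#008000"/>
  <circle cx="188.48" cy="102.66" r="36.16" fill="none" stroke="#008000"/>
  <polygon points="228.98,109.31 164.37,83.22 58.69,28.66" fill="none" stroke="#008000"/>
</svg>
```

1 u = 1 mm; y_m = 186.18 − y.

[1] `<path>` line segment, #008000→engrave S223 F2710: (171.65,72.62) → (192.67,145.83)

[2] `<circle>` circle, #008000→engrave S223 F2710: (224.64,83.52) → (206.56,114.84) → (170.40,114.84) → (152.32,83.52) → (170.40,52.20) → (206.56,52.20) → (224.64,83.52) (closed)

[3] `<polygon>` closed polygon, #008000→engrave S223 F2710: (228.98,76.87) → (164.37,102.96) → (58.69,157.52) → (228.98,76.87) (closed)

G21
G90
G0 X171.65 Y72.62
M4 S223
G1 X192.67 Y145.83 F2710
M5
G0 X224.64 Y83.52
M4 S223
G1 X206.56 Y114.84 F2710
G1 X170.40 Y114.84
G1 X152.32 Y83.52
G1 X170.40 Y52.20
G1 X206.56 Y52.20
G1 X224.64 Y83.52
M5
G0 X228.98 Y76.87
M4 S223
G1 X164.37 Y102.96 F2710
G1 X58.69 Y157.52
G1 X228.98 Y76.87
M5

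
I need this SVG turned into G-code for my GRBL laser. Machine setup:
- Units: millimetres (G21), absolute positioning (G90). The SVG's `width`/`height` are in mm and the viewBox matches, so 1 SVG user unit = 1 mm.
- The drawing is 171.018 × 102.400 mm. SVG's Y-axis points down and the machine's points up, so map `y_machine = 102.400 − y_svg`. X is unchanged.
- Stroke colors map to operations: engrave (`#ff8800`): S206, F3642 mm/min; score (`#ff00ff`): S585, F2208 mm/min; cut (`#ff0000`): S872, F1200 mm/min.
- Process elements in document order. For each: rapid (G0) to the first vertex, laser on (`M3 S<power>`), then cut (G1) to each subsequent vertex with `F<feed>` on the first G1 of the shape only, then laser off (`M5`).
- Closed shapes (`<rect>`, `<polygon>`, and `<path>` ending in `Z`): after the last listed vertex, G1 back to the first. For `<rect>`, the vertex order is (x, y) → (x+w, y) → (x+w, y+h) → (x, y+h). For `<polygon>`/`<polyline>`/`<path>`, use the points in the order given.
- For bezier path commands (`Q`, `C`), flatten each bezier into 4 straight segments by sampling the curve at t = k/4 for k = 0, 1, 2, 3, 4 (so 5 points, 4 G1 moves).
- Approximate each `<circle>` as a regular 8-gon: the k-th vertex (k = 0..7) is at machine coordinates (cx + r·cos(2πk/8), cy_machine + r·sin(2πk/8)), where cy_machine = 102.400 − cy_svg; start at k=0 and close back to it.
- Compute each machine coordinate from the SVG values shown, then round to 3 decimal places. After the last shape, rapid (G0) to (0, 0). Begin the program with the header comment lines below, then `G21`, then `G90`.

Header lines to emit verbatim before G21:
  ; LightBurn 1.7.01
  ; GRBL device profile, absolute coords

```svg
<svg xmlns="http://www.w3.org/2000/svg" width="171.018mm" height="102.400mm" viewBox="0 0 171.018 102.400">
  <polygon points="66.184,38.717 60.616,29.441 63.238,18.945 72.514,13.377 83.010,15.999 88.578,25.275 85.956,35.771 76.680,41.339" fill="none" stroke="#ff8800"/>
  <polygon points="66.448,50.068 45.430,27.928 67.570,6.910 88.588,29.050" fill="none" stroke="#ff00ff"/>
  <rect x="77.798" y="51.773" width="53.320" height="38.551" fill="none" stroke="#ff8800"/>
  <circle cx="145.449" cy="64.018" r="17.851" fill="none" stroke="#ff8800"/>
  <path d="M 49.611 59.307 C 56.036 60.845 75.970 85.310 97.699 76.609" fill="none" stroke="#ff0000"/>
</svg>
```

; LightBurn 1.7.01
; GRBL device profile, absolute coords
G21
G90
G0 X66.184 Y63.683
M3 S206
G1 X60.616 Y72.959 F3642
G1 X63.238 Y83.455
G1 X72.514 Y89.023
G1 X83.010 Y86.401
G1 X88.578 Y77.125
G1 X85.956 Y66.629
G1 X76.680 Y61.061
G1 X66.184 Y63.683
M5
G0 X66.448 Y52.332
M3 S585
G1 X45.430 Y74.472 F2208
G1 X67.570 Y95.490
G1 X88.588 Y73.350
G1 X66.448 Y52.332
M5
G0 X77.798 Y50.627
M3 S206
G1 X131.118 Y50.627 F3642
G1 X131.118 Y12.076
G1 X77.798 Y12.076
G1 X77.798 Y50.627
M5
G0 X163.300 Y38.382
M3 S206
G1 X158.072 Y51.005 F3642
G1 X145.449 Y56.233
G1 X132.826 Y51.005
G1 X127.598 Y38.382
G1 X132.826 Y25.759
G1 X145.449 Y20.531
G1 X158.072 Y25.759
G1 X163.300 Y38.382
M5
G0 X49.611 Y43.093
M3 S872
G1 X56.780 Y38.517 F1200
G1 X67.916 Y30.602
G1 X81.922 Y24.607
G1 X97.699 Y25.791
M5
G0 X0.000 Y0.000

Since the viewBox matches the mm dimensions, user units are millimetres directly. The only transform is the Y-flip y_m = 102.400 − y_svg.

Shape 1 is a regular polygon drawn with `<polygon>`. Its stroke #ff8800 means engrave at S206, F3642. After flipping Y the toolpath is (66.184,63.683) → (60.616,72.959) → (63.238,83.455) → (72.514,89.023) → (83.010,86.401) → (88.578,77.125) → (85.956,66.629) → (76.680,61.061) → (66.184,63.683), returning to the start.

Shape 2 is a regular polygon drawn with `<polygon>`. Its stroke #ff00ff means score at S585, F2208. After flipping Y the toolpath is (66.448,52.332) → (45.430,74.472) → (67.570,95.490) → (88.588,73.350) → (66.448,52.332), returning to the start.

Shape 3 is a rectangle drawn with `<rect>`. Its stroke #ff8800 means engrave at S206, F3642. After flipping Y the toolpath is (77.798,50.627) → (131.118,50.627) → (131.118,12.076) → (77.798,12.076) → (77.798,50.627), returning to the start.

Shape 4 is a circle drawn with `<circle>`. Its stroke #ff8800 means engrave at S206, F3642. After flipping Y the toolpath is (163.300,38.382) → (158.072,51.005) → (145.449,56.233) → (132.826,51.005) → (127.598,38.382) → (132.826,25.759) → (145.449,20.531) → (158.072,25.759) → (163.300,38.382), returning to the start.

Shape 5 is a cubic bezier drawn with `<path>`. Its stroke #ff0000 means cut at S872, F1200. After flipping Y the toolpath is (49.611,43.093) → (56.780,38.517) → (67.916,30.602) → (81.922,24.607) → (97.699,25.791).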